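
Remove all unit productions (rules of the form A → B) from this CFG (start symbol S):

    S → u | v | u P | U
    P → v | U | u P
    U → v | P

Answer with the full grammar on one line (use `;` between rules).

S → v | u | u P; P → v | u P; U → v | u P

Unit pairs: P ⇒* {U}; S ⇒* {P, U}; U ⇒* {P}.
For every A with A ⇒* B via unit rules, add B's non-unit alternatives to A; then delete every rule of the form X → Y.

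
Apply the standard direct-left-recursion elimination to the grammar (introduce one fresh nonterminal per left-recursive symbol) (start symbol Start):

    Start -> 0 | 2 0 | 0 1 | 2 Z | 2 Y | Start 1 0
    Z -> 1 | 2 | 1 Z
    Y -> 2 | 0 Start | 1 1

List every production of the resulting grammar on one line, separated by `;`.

Directly left-recursive nonterminal: Start.
For Start: α = {1 0}, β = {0, 2 0, 0 1, 2 Z, 2 Y}. Rewrite as Start → β Start1 and Start1 → α Start1 | ε.

Start -> 0 Start1 | 2 0 Start1 | 0 1 Start1 | 2 Z Start1 | 2 Y Start1; Z -> 1 | 2 | 1 Z; Y -> 2 | 0 Start | 1 1; Start1 -> 1 0 Start1 | ε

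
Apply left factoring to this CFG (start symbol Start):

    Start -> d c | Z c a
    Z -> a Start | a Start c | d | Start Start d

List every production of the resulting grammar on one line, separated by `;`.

Z has alternatives sharing prefix 'a Start': factor to Z → a Start Z1 with Z1 → ε | c.

Start -> d c | Z c a; Z -> d | Start Start d | a Start Z1; Z1 -> ε | c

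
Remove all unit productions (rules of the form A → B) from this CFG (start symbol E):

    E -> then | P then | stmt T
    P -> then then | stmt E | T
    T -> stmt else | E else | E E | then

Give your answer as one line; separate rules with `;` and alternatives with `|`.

E -> then | P then | stmt T; P -> then then | stmt E | stmt else | E else | E E | then; T -> stmt else | E else | E E | then

Unit pairs: P ⇒* {T}.
For each unit pair (A, B), copy every non-unit production of B to A, then drop all unit productions.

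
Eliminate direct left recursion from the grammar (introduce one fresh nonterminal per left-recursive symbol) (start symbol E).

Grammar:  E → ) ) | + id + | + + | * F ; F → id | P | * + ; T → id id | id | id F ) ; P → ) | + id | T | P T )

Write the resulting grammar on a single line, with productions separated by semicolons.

E → ) ) | + id + | + + | * F; F → id | P | * +; T → id id | id | id F ); P → ) P' | + id P' | T P'; P' → T ) P' | ε

Directly left-recursive nonterminal: P.
For P: α = {T )}, β = {), + id, T}. Rewrite as P → β P' and P' → α P' | ε.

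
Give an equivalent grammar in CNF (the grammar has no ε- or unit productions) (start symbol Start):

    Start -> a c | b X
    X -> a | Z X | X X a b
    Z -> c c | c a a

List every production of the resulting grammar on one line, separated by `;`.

Start -> X1 X2 | X3 X; X -> a | Z X | X Y1; Z -> X2 X2 | X2 Y3; X1 -> a; X2 -> c; X3 -> b; Y1 -> X Y2; Y2 -> X1 X3; Y3 -> X1 X1

Introduce a nonterminal for each terminal appearing in a rule of length ≥ 2: X1 → a, X2 → c, X3 → b.
Binarize each right-hand side of length ≥ 3 by chaining fresh nonterminals (Y1, Y2, …): affected rules were X → X X X1 X3; Z → X2 X1 X1.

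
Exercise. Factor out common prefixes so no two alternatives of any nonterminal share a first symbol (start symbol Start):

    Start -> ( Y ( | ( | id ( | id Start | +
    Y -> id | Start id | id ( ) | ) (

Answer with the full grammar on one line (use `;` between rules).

Start -> + | ( Start1 | id Start2; Y -> Start id | ) ( | id Y1; Start1 -> Y ( | ε; Start2 -> ( | Start; Y1 -> ε | ( )

Start has alternatives sharing prefix '(': factor to Start → ( Start1 with Start1 → Y ( | ε.
Start has alternatives sharing prefix 'id': factor to Start → id Start2 with Start2 → ( | Start.
Y has alternatives sharing prefix 'id': factor to Y → id Y1 with Y1 → ε | ( ).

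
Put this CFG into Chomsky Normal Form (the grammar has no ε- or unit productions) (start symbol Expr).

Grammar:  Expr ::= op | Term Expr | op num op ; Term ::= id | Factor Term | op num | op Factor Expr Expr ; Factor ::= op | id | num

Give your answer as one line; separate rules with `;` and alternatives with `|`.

Introduce a nonterminal for each terminal appearing in a rule of length ≥ 2: X1 → op, X2 → num.
Binarize each right-hand side of length ≥ 3 by chaining fresh nonterminals (Y1, Y2, …): affected rules were Expr → X1 X2 X1; Term → X1 Factor Expr Expr.

Expr ::= op | Term Expr | X1 Y1; Term ::= id | Factor Term | X1 X2 | X1 Y2; Factor ::= op | id | num; X1 ::= op; X2 ::= num; Y1 ::= X2 X1; Y2 ::= Factor Y3; Y3 ::= Expr Expr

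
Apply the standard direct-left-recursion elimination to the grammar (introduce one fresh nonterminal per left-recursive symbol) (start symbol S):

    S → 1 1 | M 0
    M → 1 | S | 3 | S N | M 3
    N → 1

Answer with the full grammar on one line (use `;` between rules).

Directly left-recursive nonterminal: M.
For M: α = {3}, β = {1, S, 3, S N}. Rewrite as M → β M' and M' → α M' | ε.

S → 1 1 | M 0; M → 1 M' | S M' | 3 M' | S N M'; N → 1; M' → 3 M' | ε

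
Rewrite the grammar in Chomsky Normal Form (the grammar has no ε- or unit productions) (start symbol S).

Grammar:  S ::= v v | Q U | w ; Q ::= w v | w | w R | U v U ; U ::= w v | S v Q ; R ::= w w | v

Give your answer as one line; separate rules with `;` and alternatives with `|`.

S ::= X1 X1 | Q U | w; Q ::= X2 X1 | w | X2 R | U Y1; U ::= X2 X1 | S Y2; R ::= X2 X2 | v; X1 ::= v; X2 ::= w; Y1 ::= X1 U; Y2 ::= X1 Q

Introduce a nonterminal for each terminal appearing in a rule of length ≥ 2: X1 → v, X2 → w.
Binarize each right-hand side of length ≥ 3 by chaining fresh nonterminals (Y1, Y2, …): affected rules were Q → U X1 U; U → S X1 Q.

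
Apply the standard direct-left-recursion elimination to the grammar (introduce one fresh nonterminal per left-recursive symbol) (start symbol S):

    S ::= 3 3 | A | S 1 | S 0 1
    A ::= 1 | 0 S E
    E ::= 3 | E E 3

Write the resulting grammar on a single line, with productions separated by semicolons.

S ::= 3 3 S' | A S'; A ::= 1 | 0 S E; E ::= 3 E'; S' ::= 1 S' | 0 1 S' | epsilon; E' ::= E 3 E' | epsilon

Directly left-recursive nonterminals: S, E.
For S: α = {1, 0 1}, β = {3 3, A}. Rewrite as S → β S' and S' → α S' | ε.
For E: α = {E 3}, β = {3}. Rewrite as E → β E' and E' → α E' | ε.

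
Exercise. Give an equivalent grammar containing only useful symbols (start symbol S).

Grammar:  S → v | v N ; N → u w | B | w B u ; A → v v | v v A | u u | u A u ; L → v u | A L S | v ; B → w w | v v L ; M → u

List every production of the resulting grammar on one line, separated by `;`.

S → v | v N; N → u w | B | w B u; A → v v | v v A | u u | u A u; L → v u | A L S | v; B → w w | v v L

Generating nonterminals: {A, B, L, M, N, S}.
Reachable from S after that: {A, B, L, N, S}.
Removed useless symbols: {M} and every production mentioning them.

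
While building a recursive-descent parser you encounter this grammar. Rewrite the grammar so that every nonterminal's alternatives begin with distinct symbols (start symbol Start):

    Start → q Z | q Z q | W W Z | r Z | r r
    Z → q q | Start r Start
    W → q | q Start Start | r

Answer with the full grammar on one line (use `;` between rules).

Start has alternatives sharing prefix 'q Z': factor to Start → q Z Start1 with Start1 → ε | q.
Start has alternatives sharing prefix 'r': factor to Start → r Start2 with Start2 → Z | r.
W has alternatives sharing prefix 'q': factor to W → q W1 with W1 → ε | Start Start.

Start → W W Z | q Z Start1 | r Start2; Z → q q | Start r Start; W → r | q W1; Start1 → ε | q; Start2 → Z | r; W1 → ε | Start Start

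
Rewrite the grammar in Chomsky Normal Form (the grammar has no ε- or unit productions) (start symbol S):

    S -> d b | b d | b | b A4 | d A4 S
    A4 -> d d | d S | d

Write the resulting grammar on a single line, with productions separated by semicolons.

S -> X1 X2 | X2 X1 | b | X2 A4 | X1 Y1; A4 -> X1 X1 | X1 S | d; X1 -> d; X2 -> b; Y1 -> A4 S

Introduce a nonterminal for each terminal appearing in a rule of length ≥ 2: X1 → d, X2 → b.
Binarize each right-hand side of length ≥ 3 by chaining fresh nonterminals (Y1, Y2, …): affected rules were S → X1 A4 S.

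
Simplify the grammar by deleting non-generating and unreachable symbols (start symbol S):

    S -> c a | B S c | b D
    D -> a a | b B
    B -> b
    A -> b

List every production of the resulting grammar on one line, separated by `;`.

Generating nonterminals: {A, B, D, S}.
Reachable from S after that: {B, D, S}.
Removed useless symbols: {A} and every production mentioning them.

S -> c a | B S c | b D; D -> a a | b B; B -> b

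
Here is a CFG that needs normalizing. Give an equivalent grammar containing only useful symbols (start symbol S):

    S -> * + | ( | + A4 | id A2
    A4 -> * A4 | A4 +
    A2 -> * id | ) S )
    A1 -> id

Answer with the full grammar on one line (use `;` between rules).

S -> * + | ( | id A2; A2 -> * id | ) S )

Generating nonterminals: {A1, A2, S}.
Reachable from S after that: {A2, S}.
Removed useless symbols: {A1, A4} and every production mentioning them.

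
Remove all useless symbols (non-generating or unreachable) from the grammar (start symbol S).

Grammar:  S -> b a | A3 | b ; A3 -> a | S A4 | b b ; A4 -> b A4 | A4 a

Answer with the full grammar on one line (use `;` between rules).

Generating nonterminals: {A3, S}.
Reachable from S after that: {A3, S}.
Removed useless symbols: {A4} and every production mentioning them.

S -> b a | A3 | b; A3 -> a | b b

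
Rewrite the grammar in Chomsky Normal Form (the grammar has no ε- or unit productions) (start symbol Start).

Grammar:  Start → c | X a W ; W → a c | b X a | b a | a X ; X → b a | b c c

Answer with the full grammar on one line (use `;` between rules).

Introduce a nonterminal for each terminal appearing in a rule of length ≥ 2: X1 → a, X2 → c, X3 → b.
Binarize each right-hand side of length ≥ 3 by chaining fresh nonterminals (Y1, Y2, …): affected rules were Start → X X1 W; W → X3 X X1; X → X3 X2 X2.

Start → c | X Y1; W → X1 X2 | X3 Y2 | X3 X1 | X1 X; X → X3 X1 | X3 Y3; X1 → a; X2 → c; X3 → b; Y1 → X1 W; Y2 → X X1; Y3 → X2 X2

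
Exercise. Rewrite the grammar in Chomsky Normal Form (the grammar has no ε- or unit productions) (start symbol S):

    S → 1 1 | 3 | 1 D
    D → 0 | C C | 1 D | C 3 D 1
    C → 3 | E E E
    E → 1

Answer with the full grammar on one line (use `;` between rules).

S → X1 X1 | 3 | X1 D; D → 0 | C C | X1 D | C Y1; C → 3 | E Y3; E → 1; X1 → 1; X2 → 3; Y1 → X2 Y2; Y2 → D X1; Y3 → E E

Introduce a nonterminal for each terminal appearing in a rule of length ≥ 2: X1 → 1, X2 → 3.
Binarize each right-hand side of length ≥ 3 by chaining fresh nonterminals (Y1, Y2, …): affected rules were D → C X2 D X1; C → E E E.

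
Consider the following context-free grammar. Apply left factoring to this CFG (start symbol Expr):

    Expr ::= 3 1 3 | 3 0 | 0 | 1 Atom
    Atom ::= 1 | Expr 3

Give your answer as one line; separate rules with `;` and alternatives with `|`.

Expr has alternatives sharing prefix '3': factor to Expr → 3 Expr1 with Expr1 → 1 3 | 0.

Expr ::= 0 | 1 Atom | 3 Expr1; Atom ::= 1 | Expr 3; Expr1 ::= 1 3 | 0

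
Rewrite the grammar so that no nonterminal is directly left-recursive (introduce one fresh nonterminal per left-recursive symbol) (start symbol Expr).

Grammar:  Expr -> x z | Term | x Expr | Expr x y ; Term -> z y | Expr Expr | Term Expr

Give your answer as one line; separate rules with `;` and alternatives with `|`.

Expr -> x z Expr1 | Term Expr1 | x Expr Expr1; Term -> z y Term1 | Expr Expr Term1; Expr1 -> x y Expr1 | ε; Term1 -> Expr Term1 | ε

Expr, Term are directly left-recursive.
For Expr: α = {x y}, β = {x z, Term, x Expr}. Rewrite as Expr → β Expr1 and Expr1 → α Expr1 | ε.
For Term: α = {Expr}, β = {z y, Expr Expr}. Rewrite as Term → β Term1 and Term1 → α Term1 | ε.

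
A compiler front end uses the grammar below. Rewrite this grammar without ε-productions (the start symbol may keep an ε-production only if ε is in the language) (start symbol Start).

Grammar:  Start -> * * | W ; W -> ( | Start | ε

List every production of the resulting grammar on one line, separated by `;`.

Start -> * * | W | ε; W -> ( | Start

Nullable nonterminals: {Start, W}.
ε ∈ L(G) since Start is nullable, so keep Start → ε.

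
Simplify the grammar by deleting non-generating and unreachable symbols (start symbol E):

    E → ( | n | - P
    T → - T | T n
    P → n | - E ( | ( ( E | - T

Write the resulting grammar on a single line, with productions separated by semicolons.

E → ( | n | - P; P → n | - E ( | ( ( E

Generating nonterminals: {E, P}.
Reachable from E after that: {E, P}.
Removed useless symbols: {T} and every production mentioning them.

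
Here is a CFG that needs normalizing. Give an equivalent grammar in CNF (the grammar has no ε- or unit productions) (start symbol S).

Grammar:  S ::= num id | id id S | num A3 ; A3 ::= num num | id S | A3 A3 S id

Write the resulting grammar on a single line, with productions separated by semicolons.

S ::= X1 X2 | X2 Y1 | X1 A3; A3 ::= X1 X1 | X2 S | A3 Y2; X1 ::= num; X2 ::= id; Y1 ::= X2 S; Y2 ::= A3 Y3; Y3 ::= S X2

Introduce a nonterminal for each terminal appearing in a rule of length ≥ 2: X1 → num, X2 → id.
Binarize each right-hand side of length ≥ 3 by chaining fresh nonterminals (Y1, Y2, …): affected rules were S → X2 X2 S; A3 → A3 A3 S X2.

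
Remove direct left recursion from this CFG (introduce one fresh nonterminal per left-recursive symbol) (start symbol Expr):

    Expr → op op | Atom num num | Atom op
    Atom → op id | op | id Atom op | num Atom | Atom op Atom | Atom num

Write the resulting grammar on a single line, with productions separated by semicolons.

Left recursion appears on Atom.
For Atom: α = {op Atom, num}, β = {op id, op, id Atom op, num Atom}. Rewrite as Atom → β Atom1 and Atom1 → α Atom1 | ε.

Expr → op op | Atom num num | Atom op; Atom → op id Atom1 | op Atom1 | id Atom op Atom1 | num Atom Atom1; Atom1 → op Atom Atom1 | num Atom1 | ε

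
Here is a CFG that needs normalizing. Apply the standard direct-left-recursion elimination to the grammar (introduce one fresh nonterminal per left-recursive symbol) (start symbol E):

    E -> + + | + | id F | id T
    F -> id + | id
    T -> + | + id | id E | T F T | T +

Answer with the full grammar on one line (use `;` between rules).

E -> + + | + | id F | id T; F -> id + | id; T -> + T' | + id T' | id E T'; T' -> F T T' | + T' | ε

Left recursion appears on T.
For T: α = {F T, +}, β = {+, + id, id E}. Rewrite as T → β T' and T' → α T' | ε.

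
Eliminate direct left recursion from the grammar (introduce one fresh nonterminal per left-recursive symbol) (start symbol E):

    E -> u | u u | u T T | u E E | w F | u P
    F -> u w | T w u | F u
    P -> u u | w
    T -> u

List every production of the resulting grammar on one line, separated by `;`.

E -> u | u u | u T T | u E E | w F | u P; F -> u w F' | T w u F'; P -> u u | w; T -> u; F' -> u F' | ε

Directly left-recursive nonterminal: F.
For F: α = {u}, β = {u w, T w u}. Rewrite as F → β F' and F' → α F' | ε.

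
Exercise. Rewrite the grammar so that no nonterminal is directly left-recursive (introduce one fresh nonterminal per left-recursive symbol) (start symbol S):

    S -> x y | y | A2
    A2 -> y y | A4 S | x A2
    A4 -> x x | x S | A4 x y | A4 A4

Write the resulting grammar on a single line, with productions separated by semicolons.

S -> x y | y | A2; A2 -> y y | A4 S | x A2; A4 -> x x A4' | x S A4'; A4' -> x y A4' | A4 A4' | ε

Left recursion appears on A4.
For A4: α = {x y, A4}, β = {x x, x S}. Rewrite as A4 → β A4' and A4' → α A4' | ε.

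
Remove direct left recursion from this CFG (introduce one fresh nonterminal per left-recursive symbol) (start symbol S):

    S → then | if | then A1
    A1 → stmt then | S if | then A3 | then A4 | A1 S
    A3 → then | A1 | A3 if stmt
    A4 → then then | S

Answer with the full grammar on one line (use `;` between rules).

Directly left-recursive nonterminals: A1, A3.
For A1: α = {S}, β = {stmt then, S if, then A3, then A4}. Rewrite as A1 → β A1' and A1' → α A1' | ε.
For A3: α = {if stmt}, β = {then, A1}. Rewrite as A3 → β A3' and A3' → α A3' | ε.

S → then | if | then A1; A1 → stmt then A1' | S if A1' | then A3 A1' | then A4 A1'; A3 → then A3' | A1 A3'; A4 → then then | S; A1' → S A1' | ε; A3' → if stmt A3' | ε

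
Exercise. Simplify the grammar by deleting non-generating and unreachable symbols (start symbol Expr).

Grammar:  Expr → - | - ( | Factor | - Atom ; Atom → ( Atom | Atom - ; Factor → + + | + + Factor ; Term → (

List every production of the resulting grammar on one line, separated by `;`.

Generating nonterminals: {Expr, Factor, Term}.
Reachable from Expr after that: {Expr, Factor}.
Removed useless symbols: {Atom, Term} and every production mentioning them.

Expr → - | - ( | Factor; Factor → + + | + + Factor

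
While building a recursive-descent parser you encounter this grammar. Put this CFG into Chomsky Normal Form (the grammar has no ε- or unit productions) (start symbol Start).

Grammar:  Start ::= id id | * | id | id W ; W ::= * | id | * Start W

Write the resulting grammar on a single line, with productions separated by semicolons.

Introduce a nonterminal for each terminal appearing in a rule of length ≥ 2: X1 → id, X2 → *.
Binarize each right-hand side of length ≥ 3 by chaining fresh nonterminals (Y1, Y2, …): affected rules were W → X2 Start W.

Start ::= X1 X1 | * | id | X1 W; W ::= * | id | X2 Y1; X1 ::= id; X2 ::= *; Y1 ::= Start W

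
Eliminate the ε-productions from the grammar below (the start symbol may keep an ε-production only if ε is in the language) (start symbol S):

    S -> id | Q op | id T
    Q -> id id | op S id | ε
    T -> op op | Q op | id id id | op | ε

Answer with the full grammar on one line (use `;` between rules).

Nullable set = {Q, T}.
ε ∉ L(G), so no ε-production is kept.
For each production, add variants omitting each subset of nullable occurrences: S → Q op gives Q op | op. T → Q op gives Q op | op.

S -> id | Q op | op | id T; Q -> id id | op S id; T -> op op | Q op | op | id id id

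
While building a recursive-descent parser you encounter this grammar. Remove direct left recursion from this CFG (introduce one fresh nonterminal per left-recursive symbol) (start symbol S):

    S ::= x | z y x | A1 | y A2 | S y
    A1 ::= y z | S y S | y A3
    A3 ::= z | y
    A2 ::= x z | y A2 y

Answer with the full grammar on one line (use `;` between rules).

S is directly left-recursive.
For S: α = {y}, β = {x, z y x, A1, y A2}. Rewrite as S → β S' and S' → α S' | ε.

S ::= x S' | z y x S' | A1 S' | y A2 S'; A1 ::= y z | S y S | y A3; A3 ::= z | y; A2 ::= x z | y A2 y; S' ::= y S' | ε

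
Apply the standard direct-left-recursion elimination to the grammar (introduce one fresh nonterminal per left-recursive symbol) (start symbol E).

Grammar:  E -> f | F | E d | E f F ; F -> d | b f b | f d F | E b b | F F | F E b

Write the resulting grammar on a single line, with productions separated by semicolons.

E -> f E' | F E'; F -> d F' | b f b F' | f d F F' | E b b F'; E' -> d E' | f F E' | ε; F' -> F F' | E b F' | ε

Directly left-recursive nonterminals: E, F.
For E: α = {d, f F}, β = {f, F}. Rewrite as E → β E' and E' → α E' | ε.
For F: α = {F, E b}, β = {d, b f b, f d F, E b b}. Rewrite as F → β F' and F' → α F' | ε.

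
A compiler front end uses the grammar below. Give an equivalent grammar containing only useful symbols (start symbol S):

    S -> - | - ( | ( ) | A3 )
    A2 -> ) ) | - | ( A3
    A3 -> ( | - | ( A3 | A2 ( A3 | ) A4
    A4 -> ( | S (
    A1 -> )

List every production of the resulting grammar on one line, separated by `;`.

S -> - | - ( | ( ) | A3 ); A2 -> ) ) | - | ( A3; A3 -> ( | - | ( A3 | A2 ( A3 | ) A4; A4 -> ( | S (

Generating nonterminals: {A1, A2, A3, A4, S}.
Reachable from S after that: {A2, A3, A4, S}.
Removed useless symbols: {A1} and every production mentioning them.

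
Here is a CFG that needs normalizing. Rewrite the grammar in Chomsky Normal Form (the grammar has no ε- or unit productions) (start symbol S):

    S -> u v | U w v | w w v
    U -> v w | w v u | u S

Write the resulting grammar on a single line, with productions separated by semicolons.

S -> X1 X2 | U Y1 | X3 Y2; U -> X2 X3 | X3 Y3 | X1 S; X1 -> u; X2 -> v; X3 -> w; Y1 -> X3 X2; Y2 -> X3 X2; Y3 -> X2 X1

Introduce a nonterminal for each terminal appearing in a rule of length ≥ 2: X1 → u, X2 → v, X3 → w.
Binarize each right-hand side of length ≥ 3 by chaining fresh nonterminals (Y1, Y2, …): affected rules were S → U X3 X2; S → X3 X3 X2; U → X3 X2 X1.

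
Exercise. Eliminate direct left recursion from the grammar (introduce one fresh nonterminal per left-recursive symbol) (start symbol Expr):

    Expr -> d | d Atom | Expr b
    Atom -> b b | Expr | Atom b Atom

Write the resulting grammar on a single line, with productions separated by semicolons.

Expr -> d Expr1 | d Atom Expr1; Atom -> b b Atom1 | Expr Atom1; Expr1 -> b Expr1 | epsilon; Atom1 -> b Atom Atom1 | epsilon

Left recursion appears on Expr, Atom.
For Expr: α = {b}, β = {d, d Atom}. Rewrite as Expr → β Expr1 and Expr1 → α Expr1 | ε.
For Atom: α = {b Atom}, β = {b b, Expr}. Rewrite as Atom → β Atom1 and Atom1 → α Atom1 | ε.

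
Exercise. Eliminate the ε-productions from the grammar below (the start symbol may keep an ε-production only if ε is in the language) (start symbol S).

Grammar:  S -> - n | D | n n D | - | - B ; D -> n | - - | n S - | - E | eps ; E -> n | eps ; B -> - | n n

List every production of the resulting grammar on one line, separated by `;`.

Nullable nonterminals: {D, E, S}.
ε ∈ L(G) since S is nullable, so keep S → ε.
Expand every rule over subsets of its nullable positions: S → n n D gives n n D | n n. D → n S - gives n S - | n -. D → - E gives - E | -.

S -> - n | D | n n D | n n | - | - B | ε; D -> n | - - | n S - | n - | - E | -; E -> n; B -> - | n n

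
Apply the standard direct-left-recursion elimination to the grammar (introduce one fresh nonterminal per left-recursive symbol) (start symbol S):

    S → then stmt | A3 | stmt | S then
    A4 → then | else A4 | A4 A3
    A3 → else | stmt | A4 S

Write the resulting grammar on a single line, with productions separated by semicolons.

S → then stmt S' | A3 S' | stmt S'; A4 → then A4' | else A4 A4'; A3 → else | stmt | A4 S; S' → then S' | epsilon; A4' → A3 A4' | epsilon

Left recursion appears on S, A4.
For S: α = {then}, β = {then stmt, A3, stmt}. Rewrite as S → β S' and S' → α S' | ε.
For A4: α = {A3}, β = {then, else A4}. Rewrite as A4 → β A4' and A4' → α A4' | ε.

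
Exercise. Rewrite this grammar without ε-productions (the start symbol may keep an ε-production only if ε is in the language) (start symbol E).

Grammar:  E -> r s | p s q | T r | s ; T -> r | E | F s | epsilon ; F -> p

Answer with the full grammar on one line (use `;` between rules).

E -> r s | p s q | T r | r | s; T -> r | E | F s; F -> p

The nullable symbols are {T}.
ε ∉ L(G), so no ε-production is kept.
Add the nullable-subset variants: E → T r gives T r | r.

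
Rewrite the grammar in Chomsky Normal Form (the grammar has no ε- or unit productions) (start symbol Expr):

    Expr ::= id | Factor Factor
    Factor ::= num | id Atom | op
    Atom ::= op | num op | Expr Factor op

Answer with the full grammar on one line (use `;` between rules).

Introduce a nonterminal for each terminal appearing in a rule of length ≥ 2: X1 → id, X2 → num, X3 → op.
Binarize each right-hand side of length ≥ 3 by chaining fresh nonterminals (Y1, Y2, …): affected rules were Atom → Expr Factor X3.

Expr ::= id | Factor Factor; Factor ::= num | X1 Atom | op; Atom ::= op | X2 X3 | Expr Y1; X1 ::= id; X2 ::= num; X3 ::= op; Y1 ::= Factor X3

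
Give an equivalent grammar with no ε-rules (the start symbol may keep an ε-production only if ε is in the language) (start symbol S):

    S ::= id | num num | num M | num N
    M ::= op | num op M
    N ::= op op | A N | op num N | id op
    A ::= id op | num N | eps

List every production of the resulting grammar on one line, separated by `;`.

Nullable set = {A}.
ε ∉ L(G), so no ε-production is kept.

S ::= id | num num | num M | num N; M ::= op | num op M; N ::= op op | A N | op num N | id op; A ::= id op | num N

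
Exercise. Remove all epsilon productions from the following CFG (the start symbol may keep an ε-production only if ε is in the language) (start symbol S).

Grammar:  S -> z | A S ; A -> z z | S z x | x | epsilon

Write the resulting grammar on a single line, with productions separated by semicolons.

Nullable nonterminals: {A}.
ε ∉ L(G), so no ε-production is kept.

S -> z | A S; A -> z z | S z x | x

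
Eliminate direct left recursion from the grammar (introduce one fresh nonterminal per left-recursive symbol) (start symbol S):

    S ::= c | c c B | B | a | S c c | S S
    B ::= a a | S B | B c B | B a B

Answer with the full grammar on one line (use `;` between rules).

Directly left-recursive nonterminals: S, B.
For S: α = {c c, S}, β = {c, c c B, B, a}. Rewrite as S → β S' and S' → α S' | ε.
For B: α = {c B, a B}, β = {a a, S B}. Rewrite as B → β B' and B' → α B' | ε.

S ::= c S' | c c B S' | B S' | a S'; B ::= a a B' | S B B'; S' ::= c c S' | S S' | ε; B' ::= c B B' | a B B' | ε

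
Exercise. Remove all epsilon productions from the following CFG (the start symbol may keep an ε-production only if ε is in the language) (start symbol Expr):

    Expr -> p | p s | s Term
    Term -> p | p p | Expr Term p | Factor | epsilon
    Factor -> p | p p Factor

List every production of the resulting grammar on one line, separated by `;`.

Expr -> p | p s | s Term | s; Term -> p | p p | Expr Term p | Expr p | Factor; Factor -> p | p p Factor

Nullable nonterminals: {Term}.
ε ∉ L(G), so no ε-production is kept.
Add the nullable-subset variants: Expr → s Term gives s Term | s. Term → Expr Term p gives Expr Term p | Expr p.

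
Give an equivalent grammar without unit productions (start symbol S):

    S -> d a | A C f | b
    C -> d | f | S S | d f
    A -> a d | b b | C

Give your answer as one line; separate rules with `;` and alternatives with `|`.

S -> d a | A C f | b; C -> d | f | S S | d f; A -> d | f | S S | d f | a d | b b

Unit pairs: A ⇒* {C}.
For every A with A ⇒* B via unit rules, add B's non-unit alternatives to A; then delete every rule of the form X → Y.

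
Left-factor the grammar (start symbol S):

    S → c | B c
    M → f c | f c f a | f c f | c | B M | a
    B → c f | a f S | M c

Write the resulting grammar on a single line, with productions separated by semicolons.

M has alternatives sharing prefix 'f c': factor to M → f c M' with M' → ε | f a | f.
M' has alternatives sharing prefix 'f': factor to M' → f M'' with M'' → a | ε.

S → c | B c; M → c | B M | a | f c M'; B → c f | a f S | M c; M' → ε | f M''; M'' → a | ε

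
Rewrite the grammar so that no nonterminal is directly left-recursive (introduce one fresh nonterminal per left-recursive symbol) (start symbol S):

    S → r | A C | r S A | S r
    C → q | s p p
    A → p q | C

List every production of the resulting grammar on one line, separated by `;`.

S is directly left-recursive.
For S: α = {r}, β = {r, A C, r S A}. Rewrite as S → β S' and S' → α S' | ε.

S → r S' | A C S' | r S A S'; C → q | s p p; A → p q | C; S' → r S' | ε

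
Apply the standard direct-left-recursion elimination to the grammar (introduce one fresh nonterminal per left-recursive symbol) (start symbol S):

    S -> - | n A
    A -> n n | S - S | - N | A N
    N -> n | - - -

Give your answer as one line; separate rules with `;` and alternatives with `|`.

S -> - | n A; A -> n n A' | S - S A' | - N A'; N -> n | - - -; A' -> N A' | eps

Left recursion appears on A.
For A: α = {N}, β = {n n, S - S, - N}. Rewrite as A → β A' and A' → α A' | ε.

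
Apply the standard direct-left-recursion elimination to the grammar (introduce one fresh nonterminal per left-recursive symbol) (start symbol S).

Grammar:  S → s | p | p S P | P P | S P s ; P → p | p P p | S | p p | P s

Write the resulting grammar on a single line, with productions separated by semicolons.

S → s S' | p S' | p S P S' | P P S'; P → p P' | p P p P' | S P' | p p P'; S' → P s S' | ε; P' → s P' | ε

Left recursion appears on S, P.
For S: α = {P s}, β = {s, p, p S P, P P}. Rewrite as S → β S' and S' → α S' | ε.
For P: α = {s}, β = {p, p P p, S, p p}. Rewrite as P → β P' and P' → α P' | ε.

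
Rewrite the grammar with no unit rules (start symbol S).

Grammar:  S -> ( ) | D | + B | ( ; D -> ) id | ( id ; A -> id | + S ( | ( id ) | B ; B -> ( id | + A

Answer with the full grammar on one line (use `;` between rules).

Unit pairs: A ⇒* {B}; S ⇒* {D}.
For every A with A ⇒* B via unit rules, add B's non-unit alternatives to A; then delete every rule of the form X → Y.

S -> ) id | ( id | ( ) | + B | (; D -> ) id | ( id; A -> ( id | + A | id | + S ( | ( id ); B -> ( id | + A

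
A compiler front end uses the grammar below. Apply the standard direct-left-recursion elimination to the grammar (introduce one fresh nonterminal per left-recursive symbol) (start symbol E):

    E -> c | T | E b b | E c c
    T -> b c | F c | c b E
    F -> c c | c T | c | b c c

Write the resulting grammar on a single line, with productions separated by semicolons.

E is directly left-recursive.
For E: α = {b b, c c}, β = {c, T}. Rewrite as E → β E' and E' → α E' | ε.

E -> c E' | T E'; T -> b c | F c | c b E; F -> c c | c T | c | b c c; E' -> b b E' | c c E' | ε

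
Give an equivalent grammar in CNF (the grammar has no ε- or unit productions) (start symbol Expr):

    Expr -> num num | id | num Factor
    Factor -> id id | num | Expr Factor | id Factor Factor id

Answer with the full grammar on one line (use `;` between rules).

Expr -> X1 X1 | id | X1 Factor; Factor -> X2 X2 | num | Expr Factor | X2 Y1; X1 -> num; X2 -> id; Y1 -> Factor Y2; Y2 -> Factor X2

Introduce a nonterminal for each terminal appearing in a rule of length ≥ 2: X1 → num, X2 → id.
Binarize each right-hand side of length ≥ 3 by chaining fresh nonterminals (Y1, Y2, …): affected rules were Factor → X2 Factor Factor X2.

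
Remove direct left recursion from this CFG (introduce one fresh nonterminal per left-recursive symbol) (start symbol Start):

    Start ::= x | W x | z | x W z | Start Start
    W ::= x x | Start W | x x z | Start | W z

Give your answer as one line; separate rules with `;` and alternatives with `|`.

Left recursion appears on Start, W.
For Start: α = {Start}, β = {x, W x, z, x W z}. Rewrite as Start → β Start1 and Start1 → α Start1 | ε.
For W: α = {z}, β = {x x, Start W, x x z, Start}. Rewrite as W → β W1 and W1 → α W1 | ε.

Start ::= x Start1 | W x Start1 | z Start1 | x W z Start1; W ::= x x W1 | Start W W1 | x x z W1 | Start W1; Start1 ::= Start Start1 | ε; W1 ::= z W1 | ε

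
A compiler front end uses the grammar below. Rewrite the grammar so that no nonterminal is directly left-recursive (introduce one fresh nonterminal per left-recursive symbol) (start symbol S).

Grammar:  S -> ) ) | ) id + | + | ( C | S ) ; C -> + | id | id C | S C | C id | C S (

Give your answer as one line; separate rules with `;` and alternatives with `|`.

S -> ) ) S' | ) id + S' | + S' | ( C S'; C -> + C' | id C' | id C C' | S C C'; S' -> ) S' | ε; C' -> id C' | S ( C' | ε

Left recursion appears on S, C.
For S: α = {)}, β = {) ), ) id +, +, ( C}. Rewrite as S → β S' and S' → α S' | ε.
For C: α = {id, S (}, β = {+, id, id C, S C}. Rewrite as C → β C' and C' → α C' | ε.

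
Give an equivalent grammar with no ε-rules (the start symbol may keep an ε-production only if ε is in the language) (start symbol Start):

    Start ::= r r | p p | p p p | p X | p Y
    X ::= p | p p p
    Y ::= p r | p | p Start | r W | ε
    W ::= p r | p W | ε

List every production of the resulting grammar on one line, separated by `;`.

Start ::= r r | p p | p p p | p X | p Y | p; X ::= p | p p p; Y ::= p r | p | p Start | r W | r; W ::= p r | p W | p

Nullable nonterminals: {W, Y}.
ε ∉ L(G), so no ε-production is kept.
Add the nullable-subset variants: Start → p Y gives p Y | p. Y → r W gives r W | r. W → p W gives p W | p.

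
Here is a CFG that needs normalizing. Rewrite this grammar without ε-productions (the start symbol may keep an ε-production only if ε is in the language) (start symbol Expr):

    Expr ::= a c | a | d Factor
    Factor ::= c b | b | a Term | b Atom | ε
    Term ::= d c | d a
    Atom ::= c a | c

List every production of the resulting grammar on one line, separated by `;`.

Nullable nonterminals: {Factor}.
ε ∉ L(G), so no ε-production is kept.
Expand every rule over subsets of its nullable positions: Expr → d Factor gives d Factor | d.

Expr ::= a c | a | d Factor | d; Factor ::= c b | b | a Term | b Atom; Term ::= d c | d a; Atom ::= c a | c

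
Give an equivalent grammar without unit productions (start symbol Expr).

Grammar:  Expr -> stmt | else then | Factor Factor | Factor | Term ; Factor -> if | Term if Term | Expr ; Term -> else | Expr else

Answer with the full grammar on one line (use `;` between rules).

Unit pairs: Expr ⇒* {Factor, Term}; Factor ⇒* {Expr, Term}.
For every A with A ⇒* B via unit rules, add B's non-unit alternatives to A; then delete every rule of the form X → Y.

Expr -> else | Expr else | if | Term if Term | stmt | else then | Factor Factor; Factor -> else | Expr else | if | Term if Term | stmt | else then | Factor Factor; Term -> else | Expr else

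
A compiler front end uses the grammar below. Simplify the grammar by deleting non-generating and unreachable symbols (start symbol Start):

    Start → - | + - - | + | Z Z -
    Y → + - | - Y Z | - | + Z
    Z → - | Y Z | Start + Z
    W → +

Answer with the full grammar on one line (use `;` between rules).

Generating nonterminals: {Start, W, Y, Z}.
Reachable from Start after that: {Start, Y, Z}.
Removed useless symbols: {W} and every production mentioning them.

Start → - | + - - | + | Z Z -; Y → + - | - Y Z | - | + Z; Z → - | Y Z | Start + Z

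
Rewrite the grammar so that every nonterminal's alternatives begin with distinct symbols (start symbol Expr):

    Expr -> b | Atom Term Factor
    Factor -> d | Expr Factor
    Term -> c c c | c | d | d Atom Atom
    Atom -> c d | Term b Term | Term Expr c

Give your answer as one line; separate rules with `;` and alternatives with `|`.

Term has alternatives sharing prefix 'c': factor to Term → c Term1 with Term1 → c c | ε.
Term has alternatives sharing prefix 'd': factor to Term → d Term2 with Term2 → ε | Atom Atom.
Atom has alternatives sharing prefix 'Term': factor to Atom → Term Atom1 with Atom1 → b Term | Expr c.

Expr -> b | Atom Term Factor; Factor -> d | Expr Factor; Term -> c Term1 | d Term2; Atom -> c d | Term Atom1; Term1 -> c c | ε; Term2 -> ε | Atom Atom; Atom1 -> b Term | Expr c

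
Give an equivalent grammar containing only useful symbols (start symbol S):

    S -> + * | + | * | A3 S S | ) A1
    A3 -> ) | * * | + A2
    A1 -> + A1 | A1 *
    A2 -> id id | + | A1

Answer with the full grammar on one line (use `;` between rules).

Generating nonterminals: {A2, A3, S}.
Reachable from S after that: {A2, A3, S}.
Removed useless symbols: {A1} and every production mentioning them.

S -> + * | + | * | A3 S S; A3 -> ) | * * | + A2; A2 -> id id | +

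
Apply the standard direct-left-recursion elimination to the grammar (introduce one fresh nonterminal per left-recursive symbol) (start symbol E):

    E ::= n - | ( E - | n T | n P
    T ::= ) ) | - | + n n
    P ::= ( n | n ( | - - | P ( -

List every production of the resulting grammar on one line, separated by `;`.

Directly left-recursive nonterminal: P.
For P: α = {( -}, β = {( n, n (, - -}. Rewrite as P → β P' and P' → α P' | ε.

E ::= n - | ( E - | n T | n P; T ::= ) ) | - | + n n; P ::= ( n P' | n ( P' | - - P'; P' ::= ( - P' | ε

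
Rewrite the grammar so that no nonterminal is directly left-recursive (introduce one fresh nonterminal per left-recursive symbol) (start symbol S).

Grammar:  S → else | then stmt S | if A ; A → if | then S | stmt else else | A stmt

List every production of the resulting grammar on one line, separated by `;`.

S → else | then stmt S | if A; A → if A' | then S A' | stmt else else A'; A' → stmt A' | eps

A is directly left-recursive.
For A: α = {stmt}, β = {if, then S, stmt else else}. Rewrite as A → β A' and A' → α A' | ε.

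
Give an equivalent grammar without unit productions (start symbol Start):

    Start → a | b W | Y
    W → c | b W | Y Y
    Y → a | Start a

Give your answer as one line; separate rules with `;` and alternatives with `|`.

Unit pairs: Start ⇒* {Y}.
Replace each nonterminal's rules with the union of the non-unit rules of every nonterminal it unit-derives.

Start → a | b W | Start a; W → c | b W | Y Y; Y → a | Start a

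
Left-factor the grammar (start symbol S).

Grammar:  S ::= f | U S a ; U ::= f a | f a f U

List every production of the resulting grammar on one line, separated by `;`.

U has alternatives sharing prefix 'f a': factor to U → f a U' with U' → ε | f U.

S ::= f | U S a; U ::= f a U'; U' ::= eps | f U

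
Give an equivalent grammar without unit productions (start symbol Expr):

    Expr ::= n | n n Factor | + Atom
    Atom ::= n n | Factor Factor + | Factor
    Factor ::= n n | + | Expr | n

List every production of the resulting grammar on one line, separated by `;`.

Unit pairs: Atom ⇒* {Expr, Factor}; Factor ⇒* {Expr}.
For each unit pair (A, B), copy every non-unit production of B to A, then drop all unit productions.

Expr ::= n | n n Factor | + Atom; Atom ::= n n | Factor Factor + | + | n | n n Factor | + Atom; Factor ::= n n | + | n | n n Factor | + Atom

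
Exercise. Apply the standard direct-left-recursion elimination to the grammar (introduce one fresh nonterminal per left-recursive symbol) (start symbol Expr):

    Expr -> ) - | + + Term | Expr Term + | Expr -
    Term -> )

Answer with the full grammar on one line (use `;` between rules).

Left recursion appears on Expr.
For Expr: α = {Term +, -}, β = {) -, + + Term}. Rewrite as Expr → β Expr1 and Expr1 → α Expr1 | ε.

Expr -> ) - Expr1 | + + Term Expr1; Term -> ); Expr1 -> Term + Expr1 | - Expr1 | ε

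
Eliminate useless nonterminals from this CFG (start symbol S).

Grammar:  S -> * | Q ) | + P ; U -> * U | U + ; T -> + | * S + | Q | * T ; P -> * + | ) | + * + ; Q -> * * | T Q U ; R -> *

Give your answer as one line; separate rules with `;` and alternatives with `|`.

Generating nonterminals: {P, Q, R, S, T}.
Reachable from S after that: {P, Q, S}.
Removed useless symbols: {R, T, U} and every production mentioning them.

S -> * | Q ) | + P; P -> * + | ) | + * +; Q -> * *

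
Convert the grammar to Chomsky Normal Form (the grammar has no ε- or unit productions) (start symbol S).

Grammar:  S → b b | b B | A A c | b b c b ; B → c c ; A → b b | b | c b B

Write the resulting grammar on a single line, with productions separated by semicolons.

Introduce a nonterminal for each terminal appearing in a rule of length ≥ 2: X1 → b, X2 → c.
Binarize each right-hand side of length ≥ 3 by chaining fresh nonterminals (Y1, Y2, …): affected rules were S → A A X2; S → X1 X1 X2 X1; A → X2 X1 B.

S → X1 X1 | X1 B | A Y1 | X1 Y2; B → X2 X2; A → X1 X1 | b | X2 Y4; X1 → b; X2 → c; Y1 → A X2; Y2 → X1 Y3; Y3 → X2 X1; Y4 → X1 B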